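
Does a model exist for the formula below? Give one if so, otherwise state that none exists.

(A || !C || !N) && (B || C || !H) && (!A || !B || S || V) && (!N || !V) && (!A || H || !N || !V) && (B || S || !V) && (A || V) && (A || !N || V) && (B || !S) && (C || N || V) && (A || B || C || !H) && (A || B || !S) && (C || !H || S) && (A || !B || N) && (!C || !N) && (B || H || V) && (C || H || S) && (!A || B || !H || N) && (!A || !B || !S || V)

A: True, C: True, S: False, N: False, V: True, H: True, B: True

Try A = False:
  (A || V) forces V = True.
  (!N || !V) forces N = False.
  (A || !B || N) forces B = False.
  (B || S || !V) forces S = True.
  clause (B || !S) is falsified — backtrack.
So A = True.
Set C = True.
  then (!C || !N) forces N = False.
Set S = False.
Try V = False:
  (!A || !B || S || V) forces B = False.
  (B || H || V) forces H = True.
  clause (!A || B || !H || N) is falsified — backtrack.
So V = True.
  then (B || S || !V) forces B = True.
Set H = True.
All clauses satisfied.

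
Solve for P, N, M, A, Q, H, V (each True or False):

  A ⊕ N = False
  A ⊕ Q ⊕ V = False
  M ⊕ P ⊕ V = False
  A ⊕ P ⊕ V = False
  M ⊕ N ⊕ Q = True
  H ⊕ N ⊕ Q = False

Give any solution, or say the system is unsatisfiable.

P: True, N: True, M: True, A: True, Q: True, H: False, V: False

A ⊕ N = T ⊕ T = False ✓
A ⊕ Q ⊕ V = T ⊕ T ⊕ F = False ✓
M ⊕ P ⊕ V = T ⊕ T ⊕ F = False ✓
A ⊕ P ⊕ V = T ⊕ T ⊕ F = False ✓
M ⊕ N ⊕ Q = T ⊕ T ⊕ T = True ✓
H ⊕ N ⊕ Q = F ⊕ T ⊕ T = False ✓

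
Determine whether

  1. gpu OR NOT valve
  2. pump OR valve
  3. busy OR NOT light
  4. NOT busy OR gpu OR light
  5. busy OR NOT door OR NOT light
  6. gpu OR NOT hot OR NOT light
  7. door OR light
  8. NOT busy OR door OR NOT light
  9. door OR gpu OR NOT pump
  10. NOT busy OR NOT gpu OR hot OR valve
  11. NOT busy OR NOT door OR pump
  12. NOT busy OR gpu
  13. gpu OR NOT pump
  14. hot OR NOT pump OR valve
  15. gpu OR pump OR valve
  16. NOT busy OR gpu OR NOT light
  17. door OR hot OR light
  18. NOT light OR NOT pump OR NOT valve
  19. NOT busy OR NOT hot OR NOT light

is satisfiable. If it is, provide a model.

Set hot = True.
Set light = False.
  then (door OR light) forces door = True.
Set pump = True.
  then (gpu OR NOT pump) forces gpu = True.
Set busy = False.
Set valve = True.
All clauses satisfied.

hot = True, light = False, door = True, pump = True, busy = False, gpu = True, valve = True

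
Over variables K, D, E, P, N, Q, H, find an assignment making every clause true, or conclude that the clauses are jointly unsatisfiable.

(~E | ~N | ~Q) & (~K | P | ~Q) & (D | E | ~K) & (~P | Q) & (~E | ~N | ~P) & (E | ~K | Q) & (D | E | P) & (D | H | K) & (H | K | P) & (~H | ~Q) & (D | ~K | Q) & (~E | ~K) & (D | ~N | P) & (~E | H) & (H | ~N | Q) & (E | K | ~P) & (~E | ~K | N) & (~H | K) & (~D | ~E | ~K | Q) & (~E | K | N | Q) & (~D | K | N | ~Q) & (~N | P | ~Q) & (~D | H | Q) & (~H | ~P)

K=T; D=T; E=F; P=T; N=T; Q=T; H=F

Set K = True.
  then (~E | ~K) forces E = False.
  then (D | E | ~K) forces D = True.
  then (E | ~K | Q) forces Q = True.
  then (~H | ~Q) forces H = False.
  then (~K | P | ~Q) forces P = True.
Set N = True.
All clauses satisfied.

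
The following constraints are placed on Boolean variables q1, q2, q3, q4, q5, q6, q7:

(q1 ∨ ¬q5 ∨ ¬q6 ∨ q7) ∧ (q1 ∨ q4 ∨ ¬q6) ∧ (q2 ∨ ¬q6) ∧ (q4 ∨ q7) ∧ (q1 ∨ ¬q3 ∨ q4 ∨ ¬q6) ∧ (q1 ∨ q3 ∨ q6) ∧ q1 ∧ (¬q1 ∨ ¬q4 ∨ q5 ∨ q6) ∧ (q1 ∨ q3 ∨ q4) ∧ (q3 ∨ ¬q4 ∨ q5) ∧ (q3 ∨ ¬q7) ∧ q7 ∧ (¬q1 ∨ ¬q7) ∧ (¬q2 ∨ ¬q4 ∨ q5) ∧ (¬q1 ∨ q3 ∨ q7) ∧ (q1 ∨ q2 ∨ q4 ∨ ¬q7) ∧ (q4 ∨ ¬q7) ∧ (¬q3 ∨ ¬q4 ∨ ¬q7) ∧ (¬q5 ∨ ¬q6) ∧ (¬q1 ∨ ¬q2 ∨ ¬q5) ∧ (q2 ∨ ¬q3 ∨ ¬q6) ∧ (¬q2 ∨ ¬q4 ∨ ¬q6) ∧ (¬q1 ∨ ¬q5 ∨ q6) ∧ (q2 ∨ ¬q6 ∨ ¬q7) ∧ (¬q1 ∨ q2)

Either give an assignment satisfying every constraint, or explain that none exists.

Unsatisfiable — no assignment works.

Case q1 = True:
  (q7) forces q7 = True.
  Clause (¬q1 ∨ ¬q7) is falsified — contradiction.
Case q1 = False:
  Clause (q1) is falsified — contradiction.
Both cases fail, so the formula is unsatisfiable.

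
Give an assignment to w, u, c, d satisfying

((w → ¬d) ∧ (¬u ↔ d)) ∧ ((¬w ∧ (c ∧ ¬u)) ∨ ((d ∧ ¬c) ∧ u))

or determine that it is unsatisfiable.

w=F, u=F, c=T, d=T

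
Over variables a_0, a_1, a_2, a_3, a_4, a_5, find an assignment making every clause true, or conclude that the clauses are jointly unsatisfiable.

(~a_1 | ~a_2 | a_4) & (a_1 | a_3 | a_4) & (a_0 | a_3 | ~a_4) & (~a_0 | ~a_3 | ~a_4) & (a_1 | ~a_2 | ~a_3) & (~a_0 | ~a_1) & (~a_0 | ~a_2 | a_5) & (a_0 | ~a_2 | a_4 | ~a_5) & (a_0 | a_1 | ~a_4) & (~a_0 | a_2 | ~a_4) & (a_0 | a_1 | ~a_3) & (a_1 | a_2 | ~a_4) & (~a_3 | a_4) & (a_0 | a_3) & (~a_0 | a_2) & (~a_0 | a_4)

Set a_0 = False.
  then (a_0 | a_3) forces a_3 = True.
  then (a_0 | a_1 | ~a_3) forces a_1 = True.
  then (~a_3 | a_4) forces a_4 = True.
Set a_2 = True.
Set a_5 = False.
All clauses satisfied.

a_0=F, a_1=T, a_2=T, a_3=T, a_4=T, a_5=F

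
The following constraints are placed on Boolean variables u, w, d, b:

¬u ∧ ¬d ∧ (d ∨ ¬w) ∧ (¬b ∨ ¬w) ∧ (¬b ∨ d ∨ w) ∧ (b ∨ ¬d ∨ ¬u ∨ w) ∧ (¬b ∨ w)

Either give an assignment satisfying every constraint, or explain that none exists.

Unit clause (¬u) forces u = False.
Unit clause (¬d) forces d = False.
In (d ∨ ¬w) only ¬w is left, so w = False.
In (¬b ∨ d ∨ w) only ¬b is left, so b = False.
Check each clause:
  (¬u): ¬u holds.
  (¬d): ¬d holds.
  (d ∨ ¬w): ¬w holds.
  (¬b ∨ ¬w): ¬b holds.
  (¬b ∨ d ∨ w): ¬b holds.
  (b ∨ ¬d ∨ ¬u ∨ w): ¬d holds.
  (¬b ∨ w): ¬b holds.
All clauses satisfied.

u = False, w = False, d = False, b = False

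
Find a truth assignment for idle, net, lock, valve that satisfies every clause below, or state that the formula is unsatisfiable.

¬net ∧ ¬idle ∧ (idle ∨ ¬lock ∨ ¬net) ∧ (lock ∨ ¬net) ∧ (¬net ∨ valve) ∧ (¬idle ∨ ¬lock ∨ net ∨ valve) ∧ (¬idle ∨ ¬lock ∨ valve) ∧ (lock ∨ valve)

Unit clause (¬net) forces net = False.
Unit clause (¬idle) forces idle = False.
Set lock = True.
Set valve = False.
All clauses satisfied.

idle: False, net: False, lock: True, valve: False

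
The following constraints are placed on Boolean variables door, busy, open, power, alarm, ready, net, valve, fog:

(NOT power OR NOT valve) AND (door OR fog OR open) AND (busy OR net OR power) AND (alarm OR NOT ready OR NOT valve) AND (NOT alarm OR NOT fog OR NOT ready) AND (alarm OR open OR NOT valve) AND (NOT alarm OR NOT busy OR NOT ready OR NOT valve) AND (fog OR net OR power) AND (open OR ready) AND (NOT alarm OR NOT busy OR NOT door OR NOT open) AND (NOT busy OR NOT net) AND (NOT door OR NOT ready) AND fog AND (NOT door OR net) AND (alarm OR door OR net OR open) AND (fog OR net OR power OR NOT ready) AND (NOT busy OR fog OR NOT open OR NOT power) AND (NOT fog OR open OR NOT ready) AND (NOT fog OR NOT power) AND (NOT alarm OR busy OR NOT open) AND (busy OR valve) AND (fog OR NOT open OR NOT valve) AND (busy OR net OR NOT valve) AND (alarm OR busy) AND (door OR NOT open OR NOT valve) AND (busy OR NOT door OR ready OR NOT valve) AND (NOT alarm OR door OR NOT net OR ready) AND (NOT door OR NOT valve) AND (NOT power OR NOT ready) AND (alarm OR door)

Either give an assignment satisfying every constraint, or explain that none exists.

door=F; busy=T; open=T; power=F; alarm=T; ready=F; net=F; valve=F; fog=T

Unit clause (fog) forces fog = True.
In (NOT fog OR NOT power) only NOT power is left, so power = False.
Set door = False.
  then (alarm OR door) forces alarm = True.
  then (NOT alarm OR NOT fog OR NOT ready) forces ready = False.
  then (open OR ready) forces open = True.
  then (NOT alarm OR busy OR NOT open) forces busy = True.
  then (door OR NOT open OR NOT valve) forces valve = False.
  then (NOT alarm OR door OR NOT net OR ready) forces net = False.
All clauses satisfied.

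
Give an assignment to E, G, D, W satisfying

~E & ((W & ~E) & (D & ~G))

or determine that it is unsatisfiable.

E=F, G=F, D=T, W=T

  ~E = True
  (W & ~E) & (D & ~G) = True
    W & ~E = True
      ~E = True
    D & ~G = True
      ~G = True
Both conjuncts True, so the formula holds.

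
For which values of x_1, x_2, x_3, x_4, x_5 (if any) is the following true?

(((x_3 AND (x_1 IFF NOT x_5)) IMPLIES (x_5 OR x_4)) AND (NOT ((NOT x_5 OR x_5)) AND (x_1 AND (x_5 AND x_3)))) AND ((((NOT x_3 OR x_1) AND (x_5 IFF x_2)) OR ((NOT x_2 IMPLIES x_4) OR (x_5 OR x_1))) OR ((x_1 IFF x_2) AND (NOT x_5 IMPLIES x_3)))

The formula is unsatisfiable.

The conjunct NOT ((NOT x_5 OR x_5)) is unsatisfiable on its own:
  x_5=F: evaluates to False.
  x_5=T: evaluates to False.
So the whole conjunction is unsatisfiable.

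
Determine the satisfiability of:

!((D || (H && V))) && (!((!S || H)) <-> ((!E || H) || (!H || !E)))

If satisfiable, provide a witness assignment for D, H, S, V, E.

D = False, H = False, S = True, V = False, E = False

  !((D || (H && V))) = True
    D || (H && V) = False
      H && V = False
  !((!S || H)) <-> ((!E || H) || (!H || !E)) = True
    !((!S || H)) = True
      !S || H = False
        !S = False
    (!E || H) || (!H || !E) = True
      !E || H = True
        !E = True
      !H || !E = True
        !H = True
        !E = True
Both conjuncts True, so the formula holds.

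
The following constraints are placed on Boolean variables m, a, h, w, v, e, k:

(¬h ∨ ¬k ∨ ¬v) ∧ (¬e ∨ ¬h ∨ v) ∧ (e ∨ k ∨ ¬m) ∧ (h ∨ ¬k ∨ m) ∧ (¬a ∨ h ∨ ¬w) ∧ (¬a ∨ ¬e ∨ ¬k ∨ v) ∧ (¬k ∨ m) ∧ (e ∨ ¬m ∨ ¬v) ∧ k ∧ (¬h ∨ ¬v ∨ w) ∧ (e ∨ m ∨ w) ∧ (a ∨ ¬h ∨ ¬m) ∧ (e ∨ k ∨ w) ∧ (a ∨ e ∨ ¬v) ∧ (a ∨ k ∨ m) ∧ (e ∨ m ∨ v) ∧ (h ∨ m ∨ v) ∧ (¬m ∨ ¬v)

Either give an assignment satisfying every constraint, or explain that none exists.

m=T, a=T, h=T, w=T, v=F, e=F, k=T

Unit clause (k) forces k = True.
In (¬k ∨ m) only m is left, so m = True.
In (¬m ∨ ¬v) only ¬v is left, so v = False.
Set a = True.
  then (¬a ∨ ¬e ∨ ¬k ∨ v) forces e = False.
Set h = True.
Set w = True.
All clauses satisfied.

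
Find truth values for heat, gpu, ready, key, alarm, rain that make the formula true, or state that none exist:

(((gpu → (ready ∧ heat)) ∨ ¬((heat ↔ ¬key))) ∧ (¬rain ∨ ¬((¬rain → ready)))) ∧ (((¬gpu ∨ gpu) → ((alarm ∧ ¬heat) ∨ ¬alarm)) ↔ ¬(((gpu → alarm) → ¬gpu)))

heat = True, gpu = False, ready = False, key = True, alarm = True, rain = False

  ((gpu → (ready ∧ heat)) ∨ ¬((heat ↔ ¬key))) ∧ (¬rain ∨ ¬((¬rain → ready))) = True
    (gpu → (ready ∧ heat)) ∨ ¬((heat ↔ ¬key)) = True
      gpu → (ready ∧ heat) = True
        ready ∧ heat = False
      ¬((heat ↔ ¬key)) = True
        heat ↔ ¬key = False
          ¬key = False
    ¬rain ∨ ¬((¬rain → ready)) = True
      ¬rain = True
      ¬((¬rain → ready)) = True
        ¬rain → ready = False
          ¬rain = True
  ((¬gpu ∨ gpu) → ((alarm ∧ ¬heat) ∨ ¬alarm)) ↔ ¬(((gpu → alarm) → ¬gpu)) = True
    (¬gpu ∨ gpu) → ((alarm ∧ ¬heat) ∨ ¬alarm) = False
      ¬gpu ∨ gpu = True
        ¬gpu = True
      (alarm ∧ ¬heat) ∨ ¬alarm = False
        alarm ∧ ¬heat = False
          ¬heat = False
        ¬alarm = False
    ¬(((gpu → alarm) → ¬gpu)) = False
      (gpu → alarm) → ¬gpu = True
        gpu → alarm = True
        ¬gpu = True
Both conjuncts True, so the formula holds.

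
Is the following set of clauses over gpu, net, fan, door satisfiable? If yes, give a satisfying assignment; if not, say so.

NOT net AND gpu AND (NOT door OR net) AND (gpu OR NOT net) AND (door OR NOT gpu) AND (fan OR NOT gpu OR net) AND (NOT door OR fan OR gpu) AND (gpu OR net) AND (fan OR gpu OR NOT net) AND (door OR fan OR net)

Case gpu = True:
  (NOT net) forces net = False.
  (NOT door OR net) forces door = False.
  Clause (door OR NOT gpu) is falsified — contradiction.
Case gpu = False:
  Clause (gpu) is falsified — contradiction.
Both cases fail, so the formula is unsatisfiable.

Unsatisfiable — no assignment works.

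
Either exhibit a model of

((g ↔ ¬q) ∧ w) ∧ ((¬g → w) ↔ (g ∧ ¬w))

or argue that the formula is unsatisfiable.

Unsatisfiable — no assignment works.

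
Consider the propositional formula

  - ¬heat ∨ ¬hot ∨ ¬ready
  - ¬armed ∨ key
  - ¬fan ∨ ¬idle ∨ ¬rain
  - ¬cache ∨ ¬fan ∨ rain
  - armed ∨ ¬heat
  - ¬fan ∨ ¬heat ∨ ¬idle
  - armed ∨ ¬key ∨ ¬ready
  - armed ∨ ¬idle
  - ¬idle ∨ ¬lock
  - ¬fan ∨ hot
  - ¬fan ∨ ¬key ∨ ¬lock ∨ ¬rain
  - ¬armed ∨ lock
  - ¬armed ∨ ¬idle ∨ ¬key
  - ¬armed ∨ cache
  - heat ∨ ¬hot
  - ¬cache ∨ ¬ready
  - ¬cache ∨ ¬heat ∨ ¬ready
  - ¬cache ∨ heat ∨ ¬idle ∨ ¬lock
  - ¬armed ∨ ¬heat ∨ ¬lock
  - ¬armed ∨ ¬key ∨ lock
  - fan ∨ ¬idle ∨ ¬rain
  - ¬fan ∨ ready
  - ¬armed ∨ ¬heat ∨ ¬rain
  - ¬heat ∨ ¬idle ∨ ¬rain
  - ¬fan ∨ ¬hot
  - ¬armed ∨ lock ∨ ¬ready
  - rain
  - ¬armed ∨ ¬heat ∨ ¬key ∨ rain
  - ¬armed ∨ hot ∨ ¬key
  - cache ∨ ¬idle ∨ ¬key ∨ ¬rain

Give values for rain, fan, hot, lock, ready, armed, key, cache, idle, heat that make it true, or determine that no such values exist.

rain: True; fan: False; hot: False; lock: True; ready: False; armed: False; key: True; cache: False; idle: False; heat: False

Unit clause (rain) forces rain = True.
Set fan = False.
  then (fan ∨ ¬idle ∨ ¬rain) forces idle = False.
Try hot = True:
  (heat ∨ ¬hot) forces heat = True.
  (¬heat ∨ ¬hot ∨ ¬ready) forces ready = False.
  (armed ∨ ¬heat) forces armed = True.
  clause (¬armed ∨ ¬heat ∨ ¬rain) is falsified — backtrack.
So hot = False.
Set lock = True.
Set ready = False.
Try armed = True:
  (¬armed ∨ key) forces key = True.
  clause (¬armed ∨ hot ∨ ¬key) is falsified — backtrack.
So armed = False.
  then (armed ∨ ¬heat) forces heat = False.
Set key = True.
Set cache = False.
All clauses satisfied.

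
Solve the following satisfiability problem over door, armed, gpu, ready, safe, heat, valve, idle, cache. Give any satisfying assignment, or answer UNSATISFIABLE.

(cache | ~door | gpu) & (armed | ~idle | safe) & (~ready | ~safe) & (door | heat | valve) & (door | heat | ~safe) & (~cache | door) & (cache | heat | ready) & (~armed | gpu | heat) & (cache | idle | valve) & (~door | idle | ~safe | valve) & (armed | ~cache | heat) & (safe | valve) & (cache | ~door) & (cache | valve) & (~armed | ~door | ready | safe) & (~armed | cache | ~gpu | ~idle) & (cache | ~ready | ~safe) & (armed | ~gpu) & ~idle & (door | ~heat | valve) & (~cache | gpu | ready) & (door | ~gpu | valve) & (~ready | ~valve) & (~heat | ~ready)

door: False; armed: True; gpu: False; ready: False; safe: False; heat: True; valve: True; idle: False; cache: False

Unit clause (~idle) forces idle = False.
Set door = False.
  then (~cache | door) forces cache = False.
  then (cache | idle | valve) forces valve = True.
  then (~ready | ~valve) forces ready = False.
  then (cache | heat | ready) forces heat = True.
Set armed = True.
Set gpu = False.
Set safe = False.
All clauses satisfied.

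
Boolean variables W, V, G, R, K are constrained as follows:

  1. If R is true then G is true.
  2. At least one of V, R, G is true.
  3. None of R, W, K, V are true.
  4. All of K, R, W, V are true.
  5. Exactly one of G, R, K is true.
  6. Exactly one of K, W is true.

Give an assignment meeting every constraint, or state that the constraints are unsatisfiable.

Unsatisfiable — no assignment works.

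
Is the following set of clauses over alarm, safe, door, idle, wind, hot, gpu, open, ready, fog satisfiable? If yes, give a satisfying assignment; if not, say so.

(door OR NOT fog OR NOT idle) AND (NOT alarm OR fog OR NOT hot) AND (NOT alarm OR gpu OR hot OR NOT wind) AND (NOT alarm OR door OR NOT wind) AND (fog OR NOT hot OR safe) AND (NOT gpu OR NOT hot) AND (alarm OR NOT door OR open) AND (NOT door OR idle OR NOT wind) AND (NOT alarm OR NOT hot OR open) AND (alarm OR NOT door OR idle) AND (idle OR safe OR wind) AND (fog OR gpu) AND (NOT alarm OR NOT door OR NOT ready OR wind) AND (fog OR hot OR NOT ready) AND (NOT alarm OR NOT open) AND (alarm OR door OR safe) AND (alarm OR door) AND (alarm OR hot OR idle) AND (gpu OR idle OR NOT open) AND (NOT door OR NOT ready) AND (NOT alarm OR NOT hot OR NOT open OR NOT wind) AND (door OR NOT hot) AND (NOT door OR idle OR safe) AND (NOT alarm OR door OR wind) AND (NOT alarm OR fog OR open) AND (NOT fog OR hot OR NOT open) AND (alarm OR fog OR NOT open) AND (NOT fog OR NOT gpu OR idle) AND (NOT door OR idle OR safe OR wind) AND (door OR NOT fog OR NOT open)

Set alarm = False.
  then (alarm OR door) forces door = True.
  then (NOT door OR NOT ready) forces ready = False.
  then (alarm OR NOT door OR open) forces open = True.
  then (alarm OR NOT door OR idle) forces idle = True.
  then (alarm OR fog OR NOT open) forces fog = True.
  then (NOT fog OR hot OR NOT open) forces hot = True.
  then (NOT gpu OR NOT hot) forces gpu = False.
Set safe = True.
Set wind = False.
All clauses satisfied.

alarm=F, safe=T, door=T, idle=T, wind=F, hot=T, gpu=F, open=T, ready=F, fog=T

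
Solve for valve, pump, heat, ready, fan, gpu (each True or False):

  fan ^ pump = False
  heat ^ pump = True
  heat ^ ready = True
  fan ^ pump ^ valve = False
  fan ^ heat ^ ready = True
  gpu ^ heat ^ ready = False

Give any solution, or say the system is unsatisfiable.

valve: False, pump: False, heat: True, ready: False, fan: False, gpu: True

fan ^ pump = F ^ F = False ✓
heat ^ pump = T ^ F = True ✓
heat ^ ready = T ^ F = True ✓
fan ^ pump ^ valve = F ^ F ^ F = False ✓
fan ^ heat ^ ready = F ^ T ^ F = True ✓
gpu ^ heat ^ ready = T ^ T ^ F = False ✓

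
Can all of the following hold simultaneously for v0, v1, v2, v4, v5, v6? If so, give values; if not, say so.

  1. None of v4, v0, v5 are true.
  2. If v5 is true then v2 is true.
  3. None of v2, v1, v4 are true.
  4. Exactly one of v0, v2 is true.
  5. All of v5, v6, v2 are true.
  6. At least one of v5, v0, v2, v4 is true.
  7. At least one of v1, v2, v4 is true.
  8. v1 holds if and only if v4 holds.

The formula is unsatisfiable.

Case v2 = True:
  Constraint (3) is violated (v2=T) — contradiction.
Case v2 = False:
  Constraint (5) is violated (v2=F) — contradiction.
Both cases fail — unsatisfiable.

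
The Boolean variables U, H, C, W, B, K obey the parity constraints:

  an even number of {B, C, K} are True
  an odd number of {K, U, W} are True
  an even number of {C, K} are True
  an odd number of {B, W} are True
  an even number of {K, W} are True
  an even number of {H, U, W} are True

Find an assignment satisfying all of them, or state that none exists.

U=T, H=F, C=T, W=T, B=F, K=T

{B, C, K}: 2 true → even ✓
{K, U, W}: 3 true → odd ✓
{C, K}: 2 true → even ✓
{B, W}: 1 true → odd ✓
{K, W}: 2 true → even ✓
{H, U, W}: 2 true → even ✓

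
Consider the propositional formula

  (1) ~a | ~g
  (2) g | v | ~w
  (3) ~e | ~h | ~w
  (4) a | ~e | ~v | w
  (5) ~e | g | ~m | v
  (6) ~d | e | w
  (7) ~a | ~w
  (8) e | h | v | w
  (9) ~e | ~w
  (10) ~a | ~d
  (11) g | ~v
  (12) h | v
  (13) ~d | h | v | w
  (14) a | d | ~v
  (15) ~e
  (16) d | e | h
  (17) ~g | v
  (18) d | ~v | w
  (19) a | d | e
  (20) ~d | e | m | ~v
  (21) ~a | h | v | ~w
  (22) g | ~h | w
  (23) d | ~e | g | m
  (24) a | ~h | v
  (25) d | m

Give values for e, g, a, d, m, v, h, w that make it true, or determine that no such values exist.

Unit clause (~e) forces e = False.
Set g = True.
  then (~a | ~g) forces a = False.
  then (~g | v) forces v = True.
  then (a | d | e) forces d = True.
  then (~d | e | m | ~v) forces m = True.
  then (~d | e | w) forces w = True.
Set h = True.
All clauses satisfied.

e=F; g=T; a=F; d=T; m=T; v=T; h=T; w=T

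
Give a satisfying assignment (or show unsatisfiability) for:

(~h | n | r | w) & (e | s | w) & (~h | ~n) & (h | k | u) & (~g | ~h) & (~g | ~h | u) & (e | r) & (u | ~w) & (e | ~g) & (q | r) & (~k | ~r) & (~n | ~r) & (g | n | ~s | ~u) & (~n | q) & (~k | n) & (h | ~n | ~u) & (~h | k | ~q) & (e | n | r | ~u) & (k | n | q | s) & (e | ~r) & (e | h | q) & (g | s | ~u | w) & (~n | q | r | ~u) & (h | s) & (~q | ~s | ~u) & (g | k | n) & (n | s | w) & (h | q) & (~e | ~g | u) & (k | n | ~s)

n=T; u=F; q=T; w=F; e=T; s=T; h=F; r=F; k=T; g=F

Set n = True.
  then (~h | ~n) forces h = False.
  then (~n | ~r) forces r = False.
  then (~n | q) forces q = True.
  then (h | ~n | ~u) forces u = False.
  then (h | s) forces s = True.
  then (h | k | u) forces k = True.
  then (e | r) forces e = True.
  then (u | ~w) forces w = False.
  then (~e | ~g | u) forces g = False.
All clauses satisfied.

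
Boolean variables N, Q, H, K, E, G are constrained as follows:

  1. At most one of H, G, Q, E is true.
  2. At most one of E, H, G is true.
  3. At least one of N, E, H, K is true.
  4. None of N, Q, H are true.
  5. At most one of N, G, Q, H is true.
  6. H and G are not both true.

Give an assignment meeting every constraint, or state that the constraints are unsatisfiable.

N: False; Q: False; H: False; K: True; E: False; G: False

  (1) {H, G, Q, E}: 0 true — at most one ✓
  (2) {E, H, G}: 0 true — at most one ✓
  (3) {N, E, H, K}: 1 true — at least one ✓
  (4) {N, Q, H}: 0 true — none ✓
  (5) {N, G, Q, H}: 0 true — at most one ✓
  (6) H=F, G=F — not both ✓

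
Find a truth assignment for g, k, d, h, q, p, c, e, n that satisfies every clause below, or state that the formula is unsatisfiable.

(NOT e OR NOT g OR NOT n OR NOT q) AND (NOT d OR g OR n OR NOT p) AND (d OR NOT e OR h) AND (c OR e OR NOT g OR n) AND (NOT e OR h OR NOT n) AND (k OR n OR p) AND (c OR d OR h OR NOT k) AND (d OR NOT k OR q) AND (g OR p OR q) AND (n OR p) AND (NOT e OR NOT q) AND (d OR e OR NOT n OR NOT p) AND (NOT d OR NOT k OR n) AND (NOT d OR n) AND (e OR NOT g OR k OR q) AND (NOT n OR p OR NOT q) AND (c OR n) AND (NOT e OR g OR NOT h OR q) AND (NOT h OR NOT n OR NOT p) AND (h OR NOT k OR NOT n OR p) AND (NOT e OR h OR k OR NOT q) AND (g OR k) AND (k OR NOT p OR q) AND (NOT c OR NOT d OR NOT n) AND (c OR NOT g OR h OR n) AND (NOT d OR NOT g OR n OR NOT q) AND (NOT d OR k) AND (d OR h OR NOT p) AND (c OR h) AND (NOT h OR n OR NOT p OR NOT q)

g: True, k: True, d: True, h: True, q: False, p: False, c: False, e: True, n: True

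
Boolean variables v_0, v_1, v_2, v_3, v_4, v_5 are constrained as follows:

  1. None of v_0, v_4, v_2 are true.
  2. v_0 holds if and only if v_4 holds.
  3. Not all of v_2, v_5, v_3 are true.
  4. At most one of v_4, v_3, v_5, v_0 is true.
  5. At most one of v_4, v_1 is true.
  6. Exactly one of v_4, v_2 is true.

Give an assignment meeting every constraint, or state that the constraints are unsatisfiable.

UNSATISFIABLE

Case v_0 = True:
  Constraint (1) is violated (v_0=T) — contradiction.
Case v_0 = False:
  (1) forces v_4 = False.
  (1) forces v_2 = False.
  Constraint (6) is violated (v_4=F, v_2=F) — contradiction.
Both cases fail — unsatisfiable.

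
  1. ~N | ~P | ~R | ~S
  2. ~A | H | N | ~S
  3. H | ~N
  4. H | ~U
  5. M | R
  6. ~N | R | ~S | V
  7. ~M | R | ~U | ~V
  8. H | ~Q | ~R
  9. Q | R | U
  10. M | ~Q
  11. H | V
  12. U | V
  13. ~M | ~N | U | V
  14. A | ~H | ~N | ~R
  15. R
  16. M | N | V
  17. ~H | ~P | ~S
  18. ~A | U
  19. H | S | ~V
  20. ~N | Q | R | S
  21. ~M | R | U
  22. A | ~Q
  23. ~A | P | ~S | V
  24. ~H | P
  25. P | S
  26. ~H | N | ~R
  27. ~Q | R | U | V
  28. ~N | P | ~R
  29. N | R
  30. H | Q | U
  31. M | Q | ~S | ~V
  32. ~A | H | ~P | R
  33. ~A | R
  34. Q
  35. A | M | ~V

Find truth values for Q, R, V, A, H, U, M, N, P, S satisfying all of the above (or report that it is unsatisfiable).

Unit clause (R) forces R = True.
Unit clause (Q) forces Q = True.
In (H | ~Q | ~R) only H is left, so H = True.
In (M | ~Q) only M is left, so M = True.
In (A | ~Q) only A is left, so A = True.
In (~H | P) only P is left, so P = True.
In (~H | N | ~R) only N is left, so N = True.
In (~N | ~P | ~R | ~S) only ~S is left, so S = False.
In (~A | U) only U is left, so U = True.
Set V = True.
All clauses satisfied.

Q: True, R: True, V: True, A: True, H: True, U: True, M: True, N: True, P: True, S: False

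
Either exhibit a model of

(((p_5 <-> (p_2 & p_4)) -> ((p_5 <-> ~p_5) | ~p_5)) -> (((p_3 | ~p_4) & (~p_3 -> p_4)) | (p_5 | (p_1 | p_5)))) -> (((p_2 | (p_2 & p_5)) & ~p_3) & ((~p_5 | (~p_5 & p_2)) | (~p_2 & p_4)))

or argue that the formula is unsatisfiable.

p_1=F, p_2=F, p_3=F, p_4=T, p_5=F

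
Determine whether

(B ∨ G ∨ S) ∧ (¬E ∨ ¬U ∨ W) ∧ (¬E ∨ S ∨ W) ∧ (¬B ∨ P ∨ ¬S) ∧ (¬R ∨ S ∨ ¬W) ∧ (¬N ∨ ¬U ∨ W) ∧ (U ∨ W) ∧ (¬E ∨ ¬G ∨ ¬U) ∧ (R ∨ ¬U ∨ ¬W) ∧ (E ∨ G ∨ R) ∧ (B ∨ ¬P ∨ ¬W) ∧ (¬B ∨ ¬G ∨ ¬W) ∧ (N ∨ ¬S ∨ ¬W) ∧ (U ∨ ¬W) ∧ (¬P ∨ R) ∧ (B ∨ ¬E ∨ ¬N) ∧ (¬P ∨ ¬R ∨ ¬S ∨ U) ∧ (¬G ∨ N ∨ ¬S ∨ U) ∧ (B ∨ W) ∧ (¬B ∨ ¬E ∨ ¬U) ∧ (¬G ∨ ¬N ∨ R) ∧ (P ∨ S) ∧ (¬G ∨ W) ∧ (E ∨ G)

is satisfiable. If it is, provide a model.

Set B = False.
  then (B ∨ W) forces W = True.
  then (B ∨ ¬P ∨ ¬W) forces P = False.
  then (U ∨ ¬W) forces U = True.
  then (P ∨ S) forces S = True.
  then (R ∨ ¬U ∨ ¬W) forces R = True.
  then (N ∨ ¬S ∨ ¬W) forces N = True.
  then (B ∨ ¬E ∨ ¬N) forces E = False.
  then (E ∨ G) forces G = True.
All clauses satisfied.

B = False, R = True, S = True, E = False, P = False, W = True, N = True, G = True, U = True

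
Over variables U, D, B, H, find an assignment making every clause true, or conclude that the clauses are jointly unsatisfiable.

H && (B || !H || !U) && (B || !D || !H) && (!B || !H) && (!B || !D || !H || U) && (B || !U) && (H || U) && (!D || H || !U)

U = False, D = False, B = False, H = True

Unit clause (H) forces H = True.
In (!B || !H) only !B is left, so B = False.
In (B || !U) only !U is left, so U = False.
In (B || !D || !H) only !D is left, so D = False.
Check each clause:
  (H): H holds.
  (B || !H || !U): !U holds.
  (B || !D || !H): !D holds.
  (!B || !H): !B holds.
  (!B || !D || !H || U): !B holds.
  (B || !U): !U holds.
  (H || U): H holds.
  (!D || H || !U): !D holds.
All clauses satisfied.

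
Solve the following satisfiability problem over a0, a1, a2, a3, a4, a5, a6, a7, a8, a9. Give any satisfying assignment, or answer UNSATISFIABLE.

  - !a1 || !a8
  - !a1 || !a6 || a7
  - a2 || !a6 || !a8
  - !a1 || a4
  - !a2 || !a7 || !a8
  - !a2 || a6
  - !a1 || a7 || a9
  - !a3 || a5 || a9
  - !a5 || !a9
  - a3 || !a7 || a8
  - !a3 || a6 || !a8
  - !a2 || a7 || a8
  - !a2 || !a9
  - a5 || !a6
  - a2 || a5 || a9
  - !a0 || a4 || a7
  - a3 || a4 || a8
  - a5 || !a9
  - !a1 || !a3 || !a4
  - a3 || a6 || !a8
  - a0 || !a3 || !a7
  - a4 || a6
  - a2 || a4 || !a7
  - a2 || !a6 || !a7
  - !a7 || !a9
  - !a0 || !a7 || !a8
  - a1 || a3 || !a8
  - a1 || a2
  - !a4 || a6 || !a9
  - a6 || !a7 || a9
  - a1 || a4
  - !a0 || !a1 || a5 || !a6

a0: False, a1: False, a2: True, a3: True, a4: True, a5: True, a6: True, a7: False, a8: True, a9: False

Set a0 = False.
Set a1 = False.
  then (a1 || a2) forces a2 = True.
  then (a1 || a4) forces a4 = True.
  then (!a2 || a6) forces a6 = True.
  then (!a2 || !a9) forces a9 = False.
  then (a5 || !a6) forces a5 = True.
Try a3 = False:
  (a1 || a3 || !a8) forces a8 = False.
  (a3 || !a7 || a8) forces a7 = False.
  clause (!a2 || a7 || a8) is falsified — backtrack.
So a3 = True.
  then (a0 || !a3 || !a7) forces a7 = False.
  then (!a2 || a7 || a8) forces a8 = True.
All clauses satisfied.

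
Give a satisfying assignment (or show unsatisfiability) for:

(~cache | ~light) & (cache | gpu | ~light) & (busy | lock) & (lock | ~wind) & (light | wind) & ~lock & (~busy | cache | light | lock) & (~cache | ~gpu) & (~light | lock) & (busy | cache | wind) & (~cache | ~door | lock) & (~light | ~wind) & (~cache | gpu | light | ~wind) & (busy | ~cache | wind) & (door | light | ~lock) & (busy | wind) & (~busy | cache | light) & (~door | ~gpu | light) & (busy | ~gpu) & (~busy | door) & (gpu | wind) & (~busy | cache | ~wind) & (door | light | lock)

The formula is unsatisfiable.

Case lock = True:
  Clause (~lock) is falsified — contradiction.
Case lock = False:
  (busy | lock) forces busy = True.
  (lock | ~wind) forces wind = False.
  (light | wind) forces light = True.
  Clause (~light | lock) is falsified — contradiction.
Both cases fail, so the formula is unsatisfiable.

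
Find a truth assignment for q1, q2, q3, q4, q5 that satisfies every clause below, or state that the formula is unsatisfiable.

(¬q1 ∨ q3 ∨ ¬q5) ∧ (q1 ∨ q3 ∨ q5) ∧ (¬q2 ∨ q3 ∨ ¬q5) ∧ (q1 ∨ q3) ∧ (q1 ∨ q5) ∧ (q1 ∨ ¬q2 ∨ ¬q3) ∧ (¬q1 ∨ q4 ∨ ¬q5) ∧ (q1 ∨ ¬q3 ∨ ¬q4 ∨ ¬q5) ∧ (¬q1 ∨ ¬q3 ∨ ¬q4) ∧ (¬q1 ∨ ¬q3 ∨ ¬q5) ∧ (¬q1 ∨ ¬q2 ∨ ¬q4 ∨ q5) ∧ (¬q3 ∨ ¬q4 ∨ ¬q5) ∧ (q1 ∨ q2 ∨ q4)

q1 = True; q2 = False; q3 = False; q4 = False; q5 = False

Set q1 = True.
Set q2 = False.
Set q3 = False.
  then (¬q1 ∨ q3 ∨ ¬q5) forces q5 = False.
Set q4 = False.
All clauses satisfied.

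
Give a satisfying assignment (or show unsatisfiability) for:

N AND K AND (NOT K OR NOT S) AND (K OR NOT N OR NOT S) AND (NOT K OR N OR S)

N=T, K=T, S=F

Unit clause (N) forces N = True.
Unit clause (K) forces K = True.
In (NOT K OR NOT S) only NOT S is left, so S = False.
Check each clause:
  (N): N holds.
  (K): K holds.
  (NOT K OR NOT S): NOT S holds.
  (K OR NOT N OR NOT S): K holds.
  (NOT K OR N OR S): N holds.
All clauses satisfied.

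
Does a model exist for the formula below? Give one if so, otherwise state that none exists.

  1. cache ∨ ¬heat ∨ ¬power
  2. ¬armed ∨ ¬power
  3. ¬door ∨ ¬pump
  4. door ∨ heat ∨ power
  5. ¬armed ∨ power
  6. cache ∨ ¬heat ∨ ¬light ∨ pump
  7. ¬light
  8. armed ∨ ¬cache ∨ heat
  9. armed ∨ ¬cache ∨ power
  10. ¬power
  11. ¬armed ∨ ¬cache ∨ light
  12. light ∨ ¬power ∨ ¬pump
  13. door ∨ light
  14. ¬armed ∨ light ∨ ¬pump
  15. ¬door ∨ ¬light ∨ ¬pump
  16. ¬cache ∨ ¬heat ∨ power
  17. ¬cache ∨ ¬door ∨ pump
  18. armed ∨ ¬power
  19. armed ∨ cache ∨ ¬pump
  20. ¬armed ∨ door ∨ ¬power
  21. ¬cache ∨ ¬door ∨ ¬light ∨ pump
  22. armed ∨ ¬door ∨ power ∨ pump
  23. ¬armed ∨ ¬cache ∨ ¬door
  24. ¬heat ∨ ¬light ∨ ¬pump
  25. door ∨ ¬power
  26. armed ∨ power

UNSATISFIABLE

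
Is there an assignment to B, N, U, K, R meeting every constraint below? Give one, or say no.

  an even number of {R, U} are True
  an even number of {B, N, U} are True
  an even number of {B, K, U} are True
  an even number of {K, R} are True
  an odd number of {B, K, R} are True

Adding constraints 1, 3, 5 mod 2: every variable appears an even number of times on the left, so the left side is 0.
But the right sides sum to 1 (mod 2). 0 ≠ 1 — the system is inconsistent.

The formula is unsatisfiable.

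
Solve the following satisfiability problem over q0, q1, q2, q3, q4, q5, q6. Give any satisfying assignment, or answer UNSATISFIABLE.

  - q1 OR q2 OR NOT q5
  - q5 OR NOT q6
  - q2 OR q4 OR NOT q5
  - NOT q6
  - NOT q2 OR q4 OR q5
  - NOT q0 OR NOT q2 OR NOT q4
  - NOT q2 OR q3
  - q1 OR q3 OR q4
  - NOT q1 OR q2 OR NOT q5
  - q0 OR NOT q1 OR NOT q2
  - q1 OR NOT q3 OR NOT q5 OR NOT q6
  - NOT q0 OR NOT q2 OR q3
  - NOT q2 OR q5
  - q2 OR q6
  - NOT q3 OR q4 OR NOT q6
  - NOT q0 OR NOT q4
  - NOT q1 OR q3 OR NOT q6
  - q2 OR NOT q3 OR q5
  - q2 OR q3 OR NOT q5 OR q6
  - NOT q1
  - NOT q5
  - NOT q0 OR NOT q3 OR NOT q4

Case q5 = True:
  Clause (NOT q5) is falsified — contradiction.
Case q5 = False:
  (q5 OR NOT q6) forces q6 = False.
  (NOT q2 OR q5) forces q2 = False.
  Clause (q2 OR q6) is falsified — contradiction.
Both cases fail, so the formula is unsatisfiable.

Unsatisfiable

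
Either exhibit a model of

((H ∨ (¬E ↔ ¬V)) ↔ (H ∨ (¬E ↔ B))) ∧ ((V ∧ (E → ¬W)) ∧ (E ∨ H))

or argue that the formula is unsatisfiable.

H = True, V = True, W = False, B = True, E = False

  (H ∨ (¬E ↔ ¬V)) ↔ (H ∨ (¬E ↔ B)) = True
    H ∨ (¬E ↔ ¬V) = True
      ¬E ↔ ¬V = False
        ¬E = True
        ¬V = False
    H ∨ (¬E ↔ B) = True
      ¬E ↔ B = True
        ¬E = True
  (V ∧ (E → ¬W)) ∧ (E ∨ H) = True
    V ∧ (E → ¬W) = True
      E → ¬W = True
        ¬W = True
    E ∨ H = True
Both conjuncts True, so the formula holds.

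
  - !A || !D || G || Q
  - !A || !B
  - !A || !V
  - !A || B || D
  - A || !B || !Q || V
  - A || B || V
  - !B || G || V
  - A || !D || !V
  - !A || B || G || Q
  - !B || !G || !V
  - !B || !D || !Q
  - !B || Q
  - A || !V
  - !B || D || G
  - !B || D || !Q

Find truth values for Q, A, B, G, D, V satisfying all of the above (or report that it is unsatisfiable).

Set Q = False.
  then (!B || Q) forces B = False.
Set A = True.
  then (!A || !V) forces V = False.
  then (!A || B || D) forces D = True.
  then (!A || B || G || Q) forces G = True.
All clauses satisfied.

Q=F, A=T, B=F, G=T, D=T, V=F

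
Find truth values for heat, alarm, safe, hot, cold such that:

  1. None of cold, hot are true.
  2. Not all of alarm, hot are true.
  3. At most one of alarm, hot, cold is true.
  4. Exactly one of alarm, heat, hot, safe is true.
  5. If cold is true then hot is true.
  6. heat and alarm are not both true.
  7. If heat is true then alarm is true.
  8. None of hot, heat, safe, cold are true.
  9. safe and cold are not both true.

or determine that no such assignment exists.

heat = False; alarm = True; safe = False; hot = False; cold = False

  (1) {cold, hot}: 0 true — none ✓
  (2) {alarm, hot}: 1/2 true — not all ✓
  (3) {alarm, hot, cold}: 1 true — at most one ✓
  (4) {alarm, heat, hot, safe}: 1 true — exactly one ✓
  (5) cold=F ⇒ hot: vacuous ✓
  (6) heat=F, alarm=T — not both ✓
  (7) heat=F ⇒ alarm: vacuous ✓
  (8) {hot, heat, safe, cold}: 0 true — none ✓
  (9) safe=F, cold=F — not both ✓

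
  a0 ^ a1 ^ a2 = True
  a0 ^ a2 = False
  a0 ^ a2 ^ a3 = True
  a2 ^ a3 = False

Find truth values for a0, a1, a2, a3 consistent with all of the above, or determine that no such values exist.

a0: True, a1: True, a2: True, a3: True

a0 ^ a1 ^ a2 = T ^ T ^ T = True ✓
a0 ^ a2 = T ^ T = False ✓
a0 ^ a2 ^ a3 = T ^ T ^ T = True ✓
a2 ^ a3 = T ^ T = False ✓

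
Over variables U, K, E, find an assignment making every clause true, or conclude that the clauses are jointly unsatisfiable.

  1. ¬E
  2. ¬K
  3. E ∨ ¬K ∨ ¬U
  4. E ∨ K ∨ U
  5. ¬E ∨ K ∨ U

Unit clause (¬E) forces E = False.
Unit clause (¬K) forces K = False.
In (E ∨ K ∨ U) only U is left, so U = True.
All clauses satisfied.

U=T, K=F, E=F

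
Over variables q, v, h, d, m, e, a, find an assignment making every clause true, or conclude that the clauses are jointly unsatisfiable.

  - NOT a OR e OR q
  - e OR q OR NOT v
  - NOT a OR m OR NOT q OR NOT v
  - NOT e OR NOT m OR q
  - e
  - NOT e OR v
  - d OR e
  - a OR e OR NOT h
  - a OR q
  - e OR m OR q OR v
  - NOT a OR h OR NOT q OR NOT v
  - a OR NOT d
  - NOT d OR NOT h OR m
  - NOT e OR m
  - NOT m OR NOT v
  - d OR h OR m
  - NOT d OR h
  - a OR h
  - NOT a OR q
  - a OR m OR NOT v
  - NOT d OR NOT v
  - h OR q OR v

Unsatisfiable — no assignment works.

Case e = True:
  (NOT e OR v) forces v = True.
  (NOT e OR m) forces m = True.
  Clause (NOT m OR NOT v) is falsified — contradiction.
Case e = False:
  Clause (e) is falsified — contradiction.
Both cases fail, so the formula is unsatisfiable.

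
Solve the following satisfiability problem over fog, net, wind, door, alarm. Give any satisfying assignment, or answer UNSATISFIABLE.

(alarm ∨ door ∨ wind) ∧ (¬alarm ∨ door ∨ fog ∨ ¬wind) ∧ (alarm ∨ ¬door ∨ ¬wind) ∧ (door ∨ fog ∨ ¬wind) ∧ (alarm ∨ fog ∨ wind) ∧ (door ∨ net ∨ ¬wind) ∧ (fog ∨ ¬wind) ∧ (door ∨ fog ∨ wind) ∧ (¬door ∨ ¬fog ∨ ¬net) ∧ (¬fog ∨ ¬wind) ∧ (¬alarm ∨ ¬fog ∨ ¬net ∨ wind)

fog = False; net = True; wind = False; door = True; alarm = True

Set fog = False.
  then (fog ∨ ¬wind) forces wind = False.
  then (door ∨ fog ∨ wind) forces door = True.
  then (alarm ∨ fog ∨ wind) forces alarm = True.
Set net = True.
All clauses satisfied.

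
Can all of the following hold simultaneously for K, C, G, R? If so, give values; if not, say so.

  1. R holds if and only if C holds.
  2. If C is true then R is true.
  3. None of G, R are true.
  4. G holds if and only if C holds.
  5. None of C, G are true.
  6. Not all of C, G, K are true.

K = False; C = False; G = False; R = False

  (1) R=F, C=F — same ✓
  (2) C=F ⇒ R: vacuous ✓
  (3) {G, R}: 0 true — none ✓
  (4) G=F, C=F — same ✓
  (5) {C, G}: 0 true — none ✓
  (6) {C, G, K}: 0/3 true — not all ✓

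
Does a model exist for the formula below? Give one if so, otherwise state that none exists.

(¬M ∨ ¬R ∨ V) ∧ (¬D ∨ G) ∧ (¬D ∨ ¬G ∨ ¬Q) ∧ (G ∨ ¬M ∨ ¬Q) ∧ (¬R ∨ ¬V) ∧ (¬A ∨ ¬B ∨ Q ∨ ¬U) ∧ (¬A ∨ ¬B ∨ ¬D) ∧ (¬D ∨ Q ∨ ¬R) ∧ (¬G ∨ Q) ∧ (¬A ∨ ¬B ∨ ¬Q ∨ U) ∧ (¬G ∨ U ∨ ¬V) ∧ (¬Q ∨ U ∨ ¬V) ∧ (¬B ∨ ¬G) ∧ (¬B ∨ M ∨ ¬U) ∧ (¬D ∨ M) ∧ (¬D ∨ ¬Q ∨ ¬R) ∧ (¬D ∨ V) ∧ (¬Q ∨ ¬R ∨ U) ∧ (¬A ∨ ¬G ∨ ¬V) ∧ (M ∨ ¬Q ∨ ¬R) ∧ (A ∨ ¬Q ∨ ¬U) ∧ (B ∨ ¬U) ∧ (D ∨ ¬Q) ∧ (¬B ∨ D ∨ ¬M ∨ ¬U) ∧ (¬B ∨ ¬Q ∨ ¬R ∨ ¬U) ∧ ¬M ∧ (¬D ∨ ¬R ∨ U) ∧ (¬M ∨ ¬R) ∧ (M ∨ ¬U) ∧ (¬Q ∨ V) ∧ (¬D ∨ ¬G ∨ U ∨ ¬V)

V: True; G: False; R: False; D: False; B: False; A: True; U: False; M: False; Q: False

Unit clause (¬M) forces M = False.
In (M ∨ ¬U) only ¬U is left, so U = False.
In (¬D ∨ M) only ¬D is left, so D = False.
In (D ∨ ¬Q) only ¬Q is left, so Q = False.
In (¬G ∨ Q) only ¬G is left, so G = False.
Set V = True.
  then (¬R ∨ ¬V) forces R = False.
Set B = False.
Set A = True.
All clauses satisfied.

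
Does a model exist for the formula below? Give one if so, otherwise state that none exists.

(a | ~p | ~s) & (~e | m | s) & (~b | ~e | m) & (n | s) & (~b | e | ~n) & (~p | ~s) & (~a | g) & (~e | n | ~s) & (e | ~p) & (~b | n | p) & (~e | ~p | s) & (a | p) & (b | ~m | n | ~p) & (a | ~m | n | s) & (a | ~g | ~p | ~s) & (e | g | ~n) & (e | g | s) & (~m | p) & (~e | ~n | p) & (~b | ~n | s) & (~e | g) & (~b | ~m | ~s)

Try a = False:
  (a | p) forces p = True.
  (a | ~p | ~s) forces s = False.
  (n | s) forces n = True.
  (e | ~p) forces e = True.
  clause (~e | ~p | s) is falsified — backtrack.
So a = True.
  then (~a | g) forces g = True.
Set m = False.
Try p = True:
  (~p | ~s) forces s = False.
  (~e | m | s) forces e = False.
  clause (e | ~p) is falsified — backtrack.
So p = False.
Set n = True.
  then (~e | ~n | p) forces e = False.
  then (~b | e | ~n) forces b = False.
Set s = False.
All clauses satisfied.

a=T, m=F, g=T, p=F, n=T, b=F, e=F, s=F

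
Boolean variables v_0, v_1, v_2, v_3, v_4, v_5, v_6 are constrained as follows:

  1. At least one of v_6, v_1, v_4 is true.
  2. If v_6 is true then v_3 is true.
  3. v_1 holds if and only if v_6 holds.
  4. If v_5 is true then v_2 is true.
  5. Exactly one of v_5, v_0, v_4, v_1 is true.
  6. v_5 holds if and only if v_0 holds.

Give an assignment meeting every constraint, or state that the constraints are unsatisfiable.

v_0 = False, v_1 = False, v_2 = True, v_3 = False, v_4 = True, v_5 = False, v_6 = False

  (1) {v_6, v_1, v_4}: 1 true — at least one ✓
  (2) v_6=F ⇒ v_3: vacuous ✓
  (3) v_1=F, v_6=F — same ✓
  (4) v_5=F ⇒ v_2: vacuous ✓
  (5) {v_5, v_0, v_4, v_1}: 1 true — exactly one ✓
  (6) v_5=F, v_0=F — same ✓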